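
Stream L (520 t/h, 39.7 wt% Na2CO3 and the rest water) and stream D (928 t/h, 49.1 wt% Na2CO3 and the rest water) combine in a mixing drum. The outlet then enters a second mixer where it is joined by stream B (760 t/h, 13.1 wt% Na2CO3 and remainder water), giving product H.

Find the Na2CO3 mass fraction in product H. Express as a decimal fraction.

0.345

Overall, product flow = 2208 t/h.
Na2CO3 in = 520×0.397 + 928×0.491 + 760×0.131 = 761.65 t/h.
Na2CO3 fraction in H = 0.345.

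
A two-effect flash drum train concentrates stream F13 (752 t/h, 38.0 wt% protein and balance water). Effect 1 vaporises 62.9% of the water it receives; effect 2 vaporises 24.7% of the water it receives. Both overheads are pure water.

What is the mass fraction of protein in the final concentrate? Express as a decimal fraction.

water in feed = 752×0.620 = 466.24 t/h.
After stage 1: water left = (1−0.629)×466.24 = 172.98; stream total = 458.74 t/h.
After stage 2: water left = (1−0.247)×172.98 = 130.25; final concentrate = 416.01 t/h.
protein fraction = 285.76/416.01 = 0.687.

0.687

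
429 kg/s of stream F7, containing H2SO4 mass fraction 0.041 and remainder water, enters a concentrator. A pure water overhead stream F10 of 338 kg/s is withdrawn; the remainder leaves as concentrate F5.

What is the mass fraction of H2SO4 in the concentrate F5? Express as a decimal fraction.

0.193

H2SO4 is not removed: 429×0.041 = 17.589 kg/s of H2SO4 enters F5.
Concentrate = 429 − 338 = 91 kg/s.
Mass fraction = 17.589/91 = 0.193.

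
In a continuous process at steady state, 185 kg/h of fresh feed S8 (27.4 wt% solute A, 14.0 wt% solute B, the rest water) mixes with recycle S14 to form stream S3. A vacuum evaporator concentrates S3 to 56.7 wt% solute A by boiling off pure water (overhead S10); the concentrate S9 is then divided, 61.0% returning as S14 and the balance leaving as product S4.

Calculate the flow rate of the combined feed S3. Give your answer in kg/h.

324.8 kg/h

Overall solute A balance (none leaves overhead): solute A in fresh feed = solute A in product, i.e. 185×0.274 = (1−0.610)·S9·0.567.
S9 = 50.69/(0.567×0.390) = 229.23 kg/h.
Recycle S14 = 0.610×229.23 = 139.83 kg/h.
Combined feed S3 = 185 + 139.83 = 324.83 kg/h.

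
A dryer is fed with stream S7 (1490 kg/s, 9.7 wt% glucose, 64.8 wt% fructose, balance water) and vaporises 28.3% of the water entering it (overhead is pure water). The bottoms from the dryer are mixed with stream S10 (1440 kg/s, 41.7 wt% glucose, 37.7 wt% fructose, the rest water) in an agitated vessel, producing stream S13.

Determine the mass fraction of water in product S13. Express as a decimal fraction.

Vapour removed = 0.283×0.255×1490 = 107.53 kg/s; concentrate = 1382.5 kg/s.
water reaching the mixer = 272.42 (from concentrate) + 1440×0.206 = 569.06 kg/s.
Product flow = 1382.5 + 1440 = 2822.5 kg/s; water fraction = 0.2016.

0.2016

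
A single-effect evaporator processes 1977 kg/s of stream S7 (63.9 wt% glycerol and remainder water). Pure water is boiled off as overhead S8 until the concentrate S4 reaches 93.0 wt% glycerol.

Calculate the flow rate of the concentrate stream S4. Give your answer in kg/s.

1358 kg/s

glycerol is conserved: 1977×0.639 = 1263.3 kg/s all reports to the concentrate.
Concentrate = 1263.3/(target fraction) = 1358.4 kg/s.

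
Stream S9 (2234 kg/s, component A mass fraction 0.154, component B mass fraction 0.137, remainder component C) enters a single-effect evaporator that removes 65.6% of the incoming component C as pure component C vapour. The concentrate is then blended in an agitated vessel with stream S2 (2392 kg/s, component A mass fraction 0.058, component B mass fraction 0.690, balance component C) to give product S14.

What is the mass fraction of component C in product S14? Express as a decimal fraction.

Vapour removed = 0.656×0.709×2234 = 1039 kg/s; concentrate = 1195 kg/s.
component C reaching the mixer = 544.86 (from concentrate) + 2392×0.252 = 1147.6 kg/s.
Product flow = 1195 + 2392 = 3587 kg/s; component C fraction = 0.320.

0.320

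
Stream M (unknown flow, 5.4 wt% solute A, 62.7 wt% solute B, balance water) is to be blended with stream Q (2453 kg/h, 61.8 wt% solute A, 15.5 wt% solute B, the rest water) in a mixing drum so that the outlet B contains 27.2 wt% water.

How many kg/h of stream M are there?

2349 kg/h

Let M be the unknown flow. Total out = 2453 + M.
water balance: 556.83 + 0.319·M = 0.272·(2453 + M)
(0.319 − 0.272)·M = 0.272×2453 − 556.83 = 110.38
M = 110.38 / 0.047 = 2348.6 kg/h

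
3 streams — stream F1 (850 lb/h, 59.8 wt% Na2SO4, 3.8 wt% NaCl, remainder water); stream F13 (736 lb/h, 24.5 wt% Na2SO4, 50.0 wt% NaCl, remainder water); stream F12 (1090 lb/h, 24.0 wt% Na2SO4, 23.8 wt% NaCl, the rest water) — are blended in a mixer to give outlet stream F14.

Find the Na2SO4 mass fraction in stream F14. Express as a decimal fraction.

Total flow out = 850 + 736 + 1090 = 2676 lb/h.
Na2SO4 in = 850×0.598 + 736×0.245 + 1090×0.240 = 950.22 lb/h.
Na2SO4 mass fraction in F14 = 950.22/2676 = 0.355.

0.355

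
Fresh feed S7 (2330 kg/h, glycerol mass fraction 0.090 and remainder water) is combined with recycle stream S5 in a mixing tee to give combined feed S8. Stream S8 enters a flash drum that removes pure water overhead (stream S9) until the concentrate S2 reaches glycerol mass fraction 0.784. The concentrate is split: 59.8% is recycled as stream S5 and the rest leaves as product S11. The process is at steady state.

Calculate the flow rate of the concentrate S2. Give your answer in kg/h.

665.4 kg/h

Overall glycerol balance (none leaves overhead): glycerol in fresh feed = glycerol in product, i.e. 2330×0.090 = (1−0.598)·S2·0.784.
S2 = 209.7/(0.784×0.402) = 665.36 kg/h.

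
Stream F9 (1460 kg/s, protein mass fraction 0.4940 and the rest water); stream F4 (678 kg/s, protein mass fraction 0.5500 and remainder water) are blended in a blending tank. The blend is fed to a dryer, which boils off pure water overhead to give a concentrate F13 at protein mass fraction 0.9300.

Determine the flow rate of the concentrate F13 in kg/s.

1176 kg/s

protein entering = 1460×0.494 + 678×0.550 = 1094.1 kg/s.
All protein reports to F13, so F13 = 1094.1/0.930 = 1176.5 kg/s.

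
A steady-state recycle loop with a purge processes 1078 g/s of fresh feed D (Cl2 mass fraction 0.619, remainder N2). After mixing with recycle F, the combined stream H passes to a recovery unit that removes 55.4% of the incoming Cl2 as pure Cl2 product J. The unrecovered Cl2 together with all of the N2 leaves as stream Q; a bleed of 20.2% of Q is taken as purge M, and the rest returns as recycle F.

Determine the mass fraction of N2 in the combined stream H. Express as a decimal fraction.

N2 enters only via D and leaves only via the purge: 1078×0.381 = 0.202×(N2 in Q), and the recovery unit passes all N2, so N2 in H = N2 in Q = 2033.3 g/s.
Cl2 in H: m_A = 1078×0.619 + (1−0.202)·(1−0.554)·m_A, so m_A = 667.28/0.6441 = 1036 g/s.
H = 1036 + 2033.3 = 3069.3 g/s.
N2 fraction in H = 2033.3/3069.3 = 0.662.

0.662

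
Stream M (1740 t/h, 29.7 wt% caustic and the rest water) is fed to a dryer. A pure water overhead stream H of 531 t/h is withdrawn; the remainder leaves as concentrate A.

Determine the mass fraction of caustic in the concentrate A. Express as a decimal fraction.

caustic is not removed: 1740×0.297 = 516.78 t/h of caustic enters A.
Concentrate = 1740 − 531 = 1209 t/h.
Mass fraction = 516.78/1209 = 0.427.

0.427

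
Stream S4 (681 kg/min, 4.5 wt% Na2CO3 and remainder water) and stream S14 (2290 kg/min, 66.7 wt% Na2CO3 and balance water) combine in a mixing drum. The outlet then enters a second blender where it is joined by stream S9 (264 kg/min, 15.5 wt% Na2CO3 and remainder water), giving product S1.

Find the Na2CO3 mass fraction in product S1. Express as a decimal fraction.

0.494

Overall, product flow = 3235 kg/min.
Na2CO3 in = 681×0.045 + 2290×0.667 + 264×0.155 = 1599 kg/min.
Na2CO3 fraction in S1 = 0.494.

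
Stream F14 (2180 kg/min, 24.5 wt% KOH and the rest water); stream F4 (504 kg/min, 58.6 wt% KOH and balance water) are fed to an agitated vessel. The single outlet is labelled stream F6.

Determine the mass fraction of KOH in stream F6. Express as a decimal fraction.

Total flow out = 2180 + 504 = 2684 kg/min.
KOH in = 2180×0.245 + 504×0.586 = 829.44 kg/min.
KOH mass fraction in F6 = 829.44/2684 = 0.309.

0.309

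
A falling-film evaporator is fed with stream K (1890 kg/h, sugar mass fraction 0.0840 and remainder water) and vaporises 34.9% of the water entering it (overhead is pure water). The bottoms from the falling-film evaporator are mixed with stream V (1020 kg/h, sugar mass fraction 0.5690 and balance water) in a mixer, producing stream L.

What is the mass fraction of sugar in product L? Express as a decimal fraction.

Vapour removed = 0.349×0.916×1890 = 604.2 kg/h; concentrate = 1285.8 kg/h.
sugar reaching the mixer = 158.76 (from concentrate) + 1020×0.569 = 739.14 kg/h.
Product flow = 1285.8 + 1020 = 2305.8 kg/h; sugar fraction = 0.3206.

0.3206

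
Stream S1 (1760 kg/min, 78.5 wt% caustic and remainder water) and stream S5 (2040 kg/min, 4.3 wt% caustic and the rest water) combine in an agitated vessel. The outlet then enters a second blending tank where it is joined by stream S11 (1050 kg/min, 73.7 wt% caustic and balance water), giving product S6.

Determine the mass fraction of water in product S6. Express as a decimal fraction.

Overall, product flow = 4850 kg/min.
water in = 1760×0.215 + 2040×0.957 + 1050×0.263 = 2606.8 kg/min.
water fraction in S6 = 0.537.

0.537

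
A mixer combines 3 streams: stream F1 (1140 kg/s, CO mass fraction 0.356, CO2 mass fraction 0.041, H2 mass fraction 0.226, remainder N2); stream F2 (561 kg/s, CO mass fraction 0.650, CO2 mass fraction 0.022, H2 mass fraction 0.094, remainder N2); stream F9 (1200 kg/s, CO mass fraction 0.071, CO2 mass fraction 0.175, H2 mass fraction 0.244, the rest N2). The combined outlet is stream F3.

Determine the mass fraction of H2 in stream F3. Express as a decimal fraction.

0.208

Total flow out = 1140 + 561 + 1200 = 2901 kg/s.
H2 in = 1140×0.226 + 561×0.094 + 1200×0.244 = 603.17 kg/s.
H2 mass fraction in F3 = 603.17/2901 = 0.208.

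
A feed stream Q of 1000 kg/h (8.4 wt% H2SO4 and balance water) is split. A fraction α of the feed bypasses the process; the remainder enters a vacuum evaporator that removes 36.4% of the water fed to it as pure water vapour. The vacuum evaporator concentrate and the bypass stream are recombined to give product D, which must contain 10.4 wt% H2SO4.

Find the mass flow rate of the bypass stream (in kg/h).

423.2 kg/h

All 1000×0.084 = 84 kg/h of H2SO4 reaches D, so D = 84/0.104 = 807.69 kg/h and vapour = 192.31 kg/h.
The evaporator receives (1−α)·1000 of feed at 0.916 water and removes 0.364 of that water:
0.364×0.916×(1−α)×1000 = 192.31
(1−α) = 192.31/333.42 = 0.5768;  α = 0.4232.
Bypass flow = 0.4232×1000 = 423.23 kg/h.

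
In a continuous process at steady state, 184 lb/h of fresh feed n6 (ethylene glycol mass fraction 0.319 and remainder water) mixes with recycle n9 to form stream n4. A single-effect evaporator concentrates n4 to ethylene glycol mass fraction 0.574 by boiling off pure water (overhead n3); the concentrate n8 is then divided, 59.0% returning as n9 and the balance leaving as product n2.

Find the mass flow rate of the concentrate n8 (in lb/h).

249.4 lb/h

Overall ethylene glycol balance (none leaves overhead): ethylene glycol in fresh feed = ethylene glycol in product, i.e. 184×0.319 = (1−0.590)·n8·0.574.
n8 = 58.696/(0.574×0.410) = 249.41 lb/h.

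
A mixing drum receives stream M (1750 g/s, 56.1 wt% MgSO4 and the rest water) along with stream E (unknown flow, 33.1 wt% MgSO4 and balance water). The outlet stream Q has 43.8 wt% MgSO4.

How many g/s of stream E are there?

Let E be the unknown flow. Total out = 1750 + E.
MgSO4 balance: 981.75 + 0.331·E = 0.438·(1750 + E)
(0.331 − 0.438)·E = 0.438×1750 − 981.75 = -215.25
E = -215.25 / -0.107 = 2011.7 g/s

2012 g/s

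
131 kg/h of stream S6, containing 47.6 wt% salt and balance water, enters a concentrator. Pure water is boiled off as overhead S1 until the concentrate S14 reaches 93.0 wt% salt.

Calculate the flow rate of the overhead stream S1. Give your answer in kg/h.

63.95 kg/h

salt is conserved: 131×0.476 = 62.356 kg/h all reports to the concentrate.
Concentrate = 62.356/(target fraction) = 67.049 kg/h.
Overhead = 131 − 67.049 = 63.951 kg/h.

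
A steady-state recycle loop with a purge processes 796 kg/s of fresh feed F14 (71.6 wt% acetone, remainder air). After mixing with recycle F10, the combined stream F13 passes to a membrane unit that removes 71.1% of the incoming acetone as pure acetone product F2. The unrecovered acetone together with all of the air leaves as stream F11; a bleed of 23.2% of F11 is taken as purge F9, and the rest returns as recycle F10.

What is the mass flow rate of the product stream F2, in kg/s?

520.8 kg/s

acetone in F13: m_A = 796×0.716 + (1−0.232)·(1−0.711)·m_A, so m_A = 569.94/0.7780 = 732.52 kg/s.
Product F2 = 0.711×732.52 = 520.82 kg/s.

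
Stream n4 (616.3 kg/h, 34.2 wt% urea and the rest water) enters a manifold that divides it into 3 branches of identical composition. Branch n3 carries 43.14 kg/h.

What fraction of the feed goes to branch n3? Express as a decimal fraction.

Fraction to n3 = 43.14/616.3 = 0.0700.

0.070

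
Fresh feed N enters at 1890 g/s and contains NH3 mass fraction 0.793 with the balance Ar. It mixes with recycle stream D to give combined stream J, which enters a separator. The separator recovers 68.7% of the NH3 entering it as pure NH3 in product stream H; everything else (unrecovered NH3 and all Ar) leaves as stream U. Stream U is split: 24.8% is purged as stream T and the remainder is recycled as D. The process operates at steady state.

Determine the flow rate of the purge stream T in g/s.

Ar enters only via N and leaves only via the purge: 1890×0.207 = 0.248×(Ar in U), and the separator passes all Ar, so Ar in J = Ar in U = 1577.5 g/s.
NH3 in J: m_A = 1890×0.793 + (1−0.248)·(1−0.687)·m_A, so m_A = 1498.8/0.7646 = 1960.1 g/s.
U = (1−0.687)×1960.1 + 1577.5 = 2191.1 g/s.
Purge T = 0.248×2191.1 = 543.38 g/s.

543.4 g/s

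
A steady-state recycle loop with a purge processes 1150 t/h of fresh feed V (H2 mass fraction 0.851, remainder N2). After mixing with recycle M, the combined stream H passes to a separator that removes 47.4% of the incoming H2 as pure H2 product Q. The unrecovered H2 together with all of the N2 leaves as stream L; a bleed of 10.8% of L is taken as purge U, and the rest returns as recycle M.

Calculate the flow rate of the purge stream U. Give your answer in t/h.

276.1 t/h

N2 enters only via V and leaves only via the purge: 1150×0.149 = 0.108×(N2 in L), and the separator passes all N2, so N2 in H = N2 in L = 1586.6 t/h.
H2 in H: m_A = 1150×0.851 + (1−0.108)·(1−0.474)·m_A, so m_A = 978.65/0.5308 = 1843.7 t/h.
L = (1−0.474)×1843.7 + 1586.6 = 2556.4 t/h.
Purge U = 0.108×2556.4 = 276.09 t/h.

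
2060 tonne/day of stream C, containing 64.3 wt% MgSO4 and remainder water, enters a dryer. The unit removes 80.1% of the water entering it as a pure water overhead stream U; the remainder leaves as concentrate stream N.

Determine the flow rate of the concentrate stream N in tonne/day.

1471 tonne/day

water entering = 2060×0.357 = 735.42 tonne/day; overhead removed = 0.801×735.42 = 589.07 tonne/day.
Concentrate = 2060 − 589.07 = 1470.9 tonne/day.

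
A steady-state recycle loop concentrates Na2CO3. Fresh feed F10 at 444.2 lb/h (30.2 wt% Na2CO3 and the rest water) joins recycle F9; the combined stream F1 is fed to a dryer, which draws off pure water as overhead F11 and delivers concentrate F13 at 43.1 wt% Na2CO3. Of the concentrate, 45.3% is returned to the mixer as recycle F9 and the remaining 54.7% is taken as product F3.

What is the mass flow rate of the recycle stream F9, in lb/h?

Overall Na2CO3 balance (none leaves overhead): Na2CO3 in fresh feed = Na2CO3 in product, i.e. 444.2×0.302 = (1−0.453)·F13·0.431.
F13 = 134.15/(0.431×0.547) = 569.01 lb/h.
Recycle F9 = 0.453×569.01 = 257.76 lb/h.

257.8 lb/h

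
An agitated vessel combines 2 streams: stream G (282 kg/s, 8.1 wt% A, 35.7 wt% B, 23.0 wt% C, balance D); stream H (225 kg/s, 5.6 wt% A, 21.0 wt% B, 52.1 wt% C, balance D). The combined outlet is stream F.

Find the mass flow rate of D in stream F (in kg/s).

D out = D in = 282×0.332 + 225×0.213 = 141.55 kg/s.

141.5 kg/s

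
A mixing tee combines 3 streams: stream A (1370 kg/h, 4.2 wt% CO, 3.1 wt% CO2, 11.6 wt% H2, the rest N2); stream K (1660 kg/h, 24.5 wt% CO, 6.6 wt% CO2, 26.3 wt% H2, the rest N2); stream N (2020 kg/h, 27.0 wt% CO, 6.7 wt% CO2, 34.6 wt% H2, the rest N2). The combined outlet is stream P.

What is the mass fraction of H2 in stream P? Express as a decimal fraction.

0.256

Total flow out = 1370 + 1660 + 2020 = 5050 kg/h.
H2 in = 1370×0.116 + 1660×0.263 + 2020×0.346 = 1294.4 kg/h.
H2 mass fraction in P = 1294.4/5050 = 0.256.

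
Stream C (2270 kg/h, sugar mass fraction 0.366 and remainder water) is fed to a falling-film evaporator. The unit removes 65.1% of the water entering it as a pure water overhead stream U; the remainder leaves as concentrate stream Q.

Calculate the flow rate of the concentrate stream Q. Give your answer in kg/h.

water entering = 2270×0.634 = 1439.2 kg/h; overhead removed = 0.651×1439.2 = 936.91 kg/h.
Concentrate = 2270 − 936.91 = 1333.1 kg/h.

1333 kg/h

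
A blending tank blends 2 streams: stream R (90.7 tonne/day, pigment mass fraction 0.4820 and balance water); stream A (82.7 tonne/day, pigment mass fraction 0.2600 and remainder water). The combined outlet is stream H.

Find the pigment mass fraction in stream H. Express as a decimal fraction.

Total flow out = 90.7 + 82.7 = 173.4 tonne/day.
pigment in = 90.7×0.482 + 82.7×0.260 = 65.219 tonne/day.
pigment mass fraction in H = 65.219/173.4 = 0.3761.

0.3761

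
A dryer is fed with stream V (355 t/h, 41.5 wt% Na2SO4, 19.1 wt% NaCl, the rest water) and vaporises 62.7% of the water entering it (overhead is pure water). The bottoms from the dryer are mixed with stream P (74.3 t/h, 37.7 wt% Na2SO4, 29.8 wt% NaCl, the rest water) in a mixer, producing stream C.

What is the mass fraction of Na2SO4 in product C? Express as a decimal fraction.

Vapour removed = 0.627×0.394×355 = 87.698 t/h; concentrate = 267.3 t/h.
Na2SO4 reaching the mixer = 147.32 (from concentrate) + 74.3×0.377 = 175.34 t/h.
Product flow = 267.3 + 74.3 = 341.6 t/h; Na2SO4 fraction = 0.5133.

0.5133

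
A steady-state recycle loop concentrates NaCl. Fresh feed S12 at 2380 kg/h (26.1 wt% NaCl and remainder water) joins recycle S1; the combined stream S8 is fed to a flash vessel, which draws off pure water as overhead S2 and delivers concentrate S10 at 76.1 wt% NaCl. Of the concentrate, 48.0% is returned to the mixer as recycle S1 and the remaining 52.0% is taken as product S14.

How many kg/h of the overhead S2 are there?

Overall NaCl balance (none leaves overhead): NaCl in fresh feed = NaCl in product, i.e. 2380×0.261 = (1−0.480)·S10·0.761.
S10 = 621.18/(0.761×0.520) = 1569.7 kg/h.
Recycle S1 = 0.480×1569.7 = 753.48 kg/h.
Combined feed S8 = 2380 + 753.48 = 3133.5 kg/h.
Overhead S2 = S8 − S10 = 3133.5 − 1569.7 = 1563.7 kg/h.

1564 kg/h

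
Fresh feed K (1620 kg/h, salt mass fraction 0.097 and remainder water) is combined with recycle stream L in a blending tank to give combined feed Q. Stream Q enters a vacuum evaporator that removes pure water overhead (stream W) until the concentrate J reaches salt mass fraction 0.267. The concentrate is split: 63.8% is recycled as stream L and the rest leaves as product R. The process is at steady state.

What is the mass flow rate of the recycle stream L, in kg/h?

1037 kg/h

Overall salt balance (none leaves overhead): salt in fresh feed = salt in product, i.e. 1620×0.097 = (1−0.638)·J·0.267.
J = 157.14/(0.267×0.362) = 1625.8 kg/h.
Recycle L = 0.638×1625.8 = 1037.3 kg/h.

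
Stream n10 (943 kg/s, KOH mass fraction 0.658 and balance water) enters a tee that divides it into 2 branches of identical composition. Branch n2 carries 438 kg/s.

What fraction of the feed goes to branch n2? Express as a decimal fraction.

0.464

Fraction to n2 = 438/943 = 0.4645.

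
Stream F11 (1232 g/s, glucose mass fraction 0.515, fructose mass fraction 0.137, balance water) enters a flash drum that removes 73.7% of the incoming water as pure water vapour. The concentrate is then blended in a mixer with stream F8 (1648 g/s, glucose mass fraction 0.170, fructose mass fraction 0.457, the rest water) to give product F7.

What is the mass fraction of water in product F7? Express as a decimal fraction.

0.284

Vapour removed = 0.737×0.348×1232 = 315.98 g/s; concentrate = 916.02 g/s.
water reaching the mixer = 112.76 (from concentrate) + 1648×0.373 = 727.46 g/s.
Product flow = 916.02 + 1648 = 2564 g/s; water fraction = 0.284.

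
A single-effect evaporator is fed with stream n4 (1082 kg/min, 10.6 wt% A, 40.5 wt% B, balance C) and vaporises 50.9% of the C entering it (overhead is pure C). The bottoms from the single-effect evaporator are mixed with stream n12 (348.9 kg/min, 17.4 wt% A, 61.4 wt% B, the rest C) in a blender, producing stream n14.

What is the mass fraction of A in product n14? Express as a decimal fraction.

0.1510

Vapour removed = 0.509×0.489×1082 = 269.31 kg/min; concentrate = 812.69 kg/min.
A reaching the mixer = 114.69 (from concentrate) + 348.9×0.174 = 175.4 kg/min.
Product flow = 812.69 + 348.9 = 1161.6 kg/min; A fraction = 0.1510.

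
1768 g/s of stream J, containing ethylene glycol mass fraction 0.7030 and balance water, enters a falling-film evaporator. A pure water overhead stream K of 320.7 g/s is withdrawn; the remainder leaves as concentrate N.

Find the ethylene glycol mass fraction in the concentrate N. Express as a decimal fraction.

0.8588

ethylene glycol is not removed: 1768×0.703 = 1242.9 g/s of ethylene glycol enters N.
Concentrate = 1768 − 320.7 = 1447.3 g/s.
Mass fraction = 1242.9/1447.3 = 0.8588.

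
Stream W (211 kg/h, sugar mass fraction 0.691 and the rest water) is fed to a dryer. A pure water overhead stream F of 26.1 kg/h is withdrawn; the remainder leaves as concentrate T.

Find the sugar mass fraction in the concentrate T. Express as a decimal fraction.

sugar is not removed: 211×0.691 = 145.8 kg/h of sugar enters T.
Concentrate = 211 − 26.1 = 184.9 kg/h.
Mass fraction = 145.8/184.9 = 0.789.

0.789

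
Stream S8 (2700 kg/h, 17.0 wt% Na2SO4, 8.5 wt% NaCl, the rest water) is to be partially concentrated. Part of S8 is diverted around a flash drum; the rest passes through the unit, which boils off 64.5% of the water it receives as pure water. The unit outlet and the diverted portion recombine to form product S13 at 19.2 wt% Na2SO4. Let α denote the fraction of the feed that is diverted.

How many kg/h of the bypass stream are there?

2056 kg/h

All 2700×0.170 = 459 kg/h of Na2SO4 reaches S13, so S13 = 459/0.192 = 2390.6 kg/h and vapour = 309.37 kg/h.
The evaporator receives (1−α)·2700 of feed at 0.745 water and removes 0.645 of that water:
0.645×0.745×(1−α)×2700 = 309.37
(1−α) = 309.37/1297.4 = 0.2385;  α = 0.7615.
Bypass flow = 0.7615×2700 = 2056.2 kg/h.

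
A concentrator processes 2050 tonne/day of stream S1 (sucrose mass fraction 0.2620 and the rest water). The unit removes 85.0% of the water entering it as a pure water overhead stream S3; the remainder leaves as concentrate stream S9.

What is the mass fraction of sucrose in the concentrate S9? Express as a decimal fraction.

0.7030

sucrose is not removed: 2050×0.262 = 537.1 tonne/day of sucrose enters S9.
water entering = 2050×0.738 = 1512.9 tonne/day; overhead removed = 0.850×1512.9 = 1286 tonne/day.
Concentrate = 2050 − 1286 = 764.03 tonne/day.
Mass fraction = 537.1/764.03 = 0.7030.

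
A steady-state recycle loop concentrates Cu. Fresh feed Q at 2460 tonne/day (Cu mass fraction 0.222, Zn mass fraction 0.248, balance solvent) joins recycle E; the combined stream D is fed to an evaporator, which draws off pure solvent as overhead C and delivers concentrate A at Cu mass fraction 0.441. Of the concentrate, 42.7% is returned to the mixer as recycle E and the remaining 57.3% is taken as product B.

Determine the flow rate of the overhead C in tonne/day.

1222 tonne/day

Overall Cu balance (none leaves overhead): Cu in fresh feed = Cu in product, i.e. 2460×0.222 = (1−0.427)·A·0.441.
A = 546.12/(0.441×0.573) = 2161.2 tonne/day.
Recycle E = 0.427×2161.2 = 922.83 tonne/day.
Combined feed D = 2460 + 922.83 = 3382.8 tonne/day.
Overhead C = D − A = 3382.8 − 2161.2 = 1221.6 tonne/day.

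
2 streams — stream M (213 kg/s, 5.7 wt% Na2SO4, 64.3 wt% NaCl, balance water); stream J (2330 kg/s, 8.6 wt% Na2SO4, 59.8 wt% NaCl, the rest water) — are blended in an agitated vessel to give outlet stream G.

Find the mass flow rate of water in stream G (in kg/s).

water out = water in = 213×0.300 + 2330×0.316 = 800.18 kg/s.

800.2 kg/s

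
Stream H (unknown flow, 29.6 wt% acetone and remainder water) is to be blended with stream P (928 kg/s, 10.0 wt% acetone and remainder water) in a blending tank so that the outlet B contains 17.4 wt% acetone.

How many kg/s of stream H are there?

562.9 kg/s

Let H be the unknown flow. Total out = 928 + H.
acetone balance: 92.8 + 0.296·H = 0.174·(928 + H)
(0.296 − 0.174)·H = 0.174×928 − 92.8 = 68.672
H = 68.672 / 0.122 = 562.89 kg/s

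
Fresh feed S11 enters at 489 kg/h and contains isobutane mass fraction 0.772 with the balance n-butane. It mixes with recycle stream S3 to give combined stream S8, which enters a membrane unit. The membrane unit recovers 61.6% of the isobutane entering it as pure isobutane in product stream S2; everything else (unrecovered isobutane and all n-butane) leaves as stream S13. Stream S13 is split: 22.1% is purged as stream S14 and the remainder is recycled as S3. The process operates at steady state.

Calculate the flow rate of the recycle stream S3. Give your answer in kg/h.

n-butane enters only via S11 and leaves only via the purge: 489×0.228 = 0.221×(n-butane in S13), and the membrane unit passes all n-butane, so n-butane in S8 = n-butane in S13 = 504.49 kg/h.
isobutane in S8: m_A = 489×0.772 + (1−0.221)·(1−0.616)·m_A, so m_A = 377.51/0.7009 = 538.63 kg/h.
S13 = (1−0.616)×538.63 + 504.49 = 711.32 kg/h.
Recycle S3 = (1−0.221)×711.32 = 554.12 kg/h.

554.1 kg/h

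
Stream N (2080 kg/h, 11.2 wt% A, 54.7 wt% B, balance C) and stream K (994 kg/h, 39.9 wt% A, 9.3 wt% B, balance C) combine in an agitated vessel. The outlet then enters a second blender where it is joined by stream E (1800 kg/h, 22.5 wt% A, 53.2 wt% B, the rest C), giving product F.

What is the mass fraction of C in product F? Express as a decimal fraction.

0.3389

Overall, product flow = 4874 kg/h.
C in = 2080×0.341 + 994×0.508 + 1800×0.243 = 1651.6 kg/h.
C fraction in F = 0.3389.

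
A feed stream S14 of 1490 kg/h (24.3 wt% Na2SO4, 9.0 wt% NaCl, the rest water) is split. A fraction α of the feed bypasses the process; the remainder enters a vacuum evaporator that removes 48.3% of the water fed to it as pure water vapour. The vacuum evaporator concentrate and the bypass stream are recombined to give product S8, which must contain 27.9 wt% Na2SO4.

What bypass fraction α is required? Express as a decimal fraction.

0.599

All 1490×0.243 = 362.07 kg/h of Na2SO4 reaches S8, so S8 = 362.07/0.279 = 1297.7 kg/h and vapour = 192.26 kg/h.
The evaporator receives (1−α)·1490 of feed at 0.667 water and removes 0.483 of that water:
0.483×0.667×(1−α)×1490 = 192.26
(1−α) = 192.26/480.02 = 0.4005;  α = 0.5995.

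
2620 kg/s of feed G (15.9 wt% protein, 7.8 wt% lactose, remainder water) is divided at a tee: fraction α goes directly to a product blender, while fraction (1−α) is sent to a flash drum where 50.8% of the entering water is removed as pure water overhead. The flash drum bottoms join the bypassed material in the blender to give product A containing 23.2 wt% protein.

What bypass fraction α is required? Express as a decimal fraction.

0.188

All 2620×0.159 = 416.58 kg/s of protein reaches A, so A = 416.58/0.232 = 1795.6 kg/s and vapour = 824.4 kg/s.
The evaporator receives (1−α)·2620 of feed at 0.763 water and removes 0.508 of that water:
0.508×0.763×(1−α)×2620 = 824.4
(1−α) = 824.4/1015.5 = 0.8118;  α = 0.1882.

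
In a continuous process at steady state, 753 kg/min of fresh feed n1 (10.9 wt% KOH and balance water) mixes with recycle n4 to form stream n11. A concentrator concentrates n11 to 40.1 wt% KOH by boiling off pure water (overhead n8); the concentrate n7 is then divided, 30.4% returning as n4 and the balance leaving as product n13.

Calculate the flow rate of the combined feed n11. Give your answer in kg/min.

Overall KOH balance (none leaves overhead): KOH in fresh feed = KOH in product, i.e. 753×0.109 = (1−0.304)·n7·0.401.
n7 = 82.077/(0.401×0.696) = 294.08 kg/min.
Recycle n4 = 0.304×294.08 = 89.401 kg/min.
Combined feed n11 = 753 + 89.401 = 842.4 kg/min.

842.4 kg/min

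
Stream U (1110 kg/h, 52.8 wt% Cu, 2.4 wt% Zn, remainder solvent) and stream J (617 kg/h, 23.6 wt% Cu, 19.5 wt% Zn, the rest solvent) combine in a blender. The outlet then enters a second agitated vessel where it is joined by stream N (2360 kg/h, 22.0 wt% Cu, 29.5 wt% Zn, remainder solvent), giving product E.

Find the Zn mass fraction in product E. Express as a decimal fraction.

0.206

Overall, product flow = 4087 kg/h.
Zn in = 1110×0.024 + 617×0.195 + 2360×0.295 = 843.15 kg/h.
Zn fraction in E = 0.206.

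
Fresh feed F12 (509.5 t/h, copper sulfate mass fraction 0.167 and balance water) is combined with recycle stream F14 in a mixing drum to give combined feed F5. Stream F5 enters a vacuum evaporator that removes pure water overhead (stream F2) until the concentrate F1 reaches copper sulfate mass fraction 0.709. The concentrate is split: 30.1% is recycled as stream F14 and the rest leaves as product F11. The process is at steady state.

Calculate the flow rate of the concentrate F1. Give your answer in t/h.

171.7 t/h

Overall copper sulfate balance (none leaves overhead): copper sulfate in fresh feed = copper sulfate in product, i.e. 509.5×0.167 = (1−0.301)·F1·0.709.
F1 = 85.087/(0.709×0.699) = 171.69 t/h.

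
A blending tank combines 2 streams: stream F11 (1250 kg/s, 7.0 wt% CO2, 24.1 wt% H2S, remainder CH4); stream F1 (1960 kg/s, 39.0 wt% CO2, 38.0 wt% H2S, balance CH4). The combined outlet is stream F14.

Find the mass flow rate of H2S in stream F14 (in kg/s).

H2S out = H2S in = 1250×0.241 + 1960×0.380 = 1046 kg/s.

1046 kg/s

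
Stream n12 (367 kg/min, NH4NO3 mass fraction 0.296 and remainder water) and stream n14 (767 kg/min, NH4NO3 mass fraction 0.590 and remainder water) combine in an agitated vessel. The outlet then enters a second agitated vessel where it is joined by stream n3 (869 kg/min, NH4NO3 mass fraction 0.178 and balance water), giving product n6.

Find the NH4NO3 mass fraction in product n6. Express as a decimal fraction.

Overall, product flow = 2003 kg/min.
NH4NO3 in = 367×0.296 + 767×0.590 + 869×0.178 = 715.84 kg/min.
NH4NO3 fraction in n6 = 0.357.

0.357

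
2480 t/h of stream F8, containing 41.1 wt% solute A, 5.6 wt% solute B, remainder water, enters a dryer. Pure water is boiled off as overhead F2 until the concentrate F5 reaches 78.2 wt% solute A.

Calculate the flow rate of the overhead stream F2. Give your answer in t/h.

solute A is conserved: 2480×0.411 = 1019.3 t/h all reports to the concentrate.
Concentrate = 1019.3/(target fraction) = 1303.4 t/h.
Overhead = 2480 − 1303.4 = 1176.6 t/h.

1177 t/h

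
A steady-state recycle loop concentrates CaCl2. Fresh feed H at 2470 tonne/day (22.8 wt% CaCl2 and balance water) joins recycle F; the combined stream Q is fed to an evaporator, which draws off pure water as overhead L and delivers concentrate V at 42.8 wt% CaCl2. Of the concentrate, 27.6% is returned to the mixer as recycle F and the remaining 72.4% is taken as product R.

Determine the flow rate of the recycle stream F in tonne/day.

Overall CaCl2 balance (none leaves overhead): CaCl2 in fresh feed = CaCl2 in product, i.e. 2470×0.228 = (1−0.276)·V·0.428.
V = 563.16/(0.428×0.724) = 1817.4 tonne/day.
Recycle F = 0.276×1817.4 = 501.6 tonne/day.

501.6 tonne/day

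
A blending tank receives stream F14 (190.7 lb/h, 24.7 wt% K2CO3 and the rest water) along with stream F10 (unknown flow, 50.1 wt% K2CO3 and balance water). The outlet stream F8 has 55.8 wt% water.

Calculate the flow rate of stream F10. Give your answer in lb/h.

Let F10 be the unknown flow. Total out = 190.7 + F10.
water balance: 143.6 + 0.499·F10 = 0.558·(190.7 + F10)
(0.499 − 0.558)·F10 = 0.558×190.7 − 143.6 = -37.186
F10 = -37.186 / -0.059 = 630.28 lb/h

630.3 lb/h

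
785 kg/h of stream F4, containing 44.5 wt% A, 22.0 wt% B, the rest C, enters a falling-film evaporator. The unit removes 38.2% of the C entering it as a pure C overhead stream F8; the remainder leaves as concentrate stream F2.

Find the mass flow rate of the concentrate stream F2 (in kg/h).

C entering = 785×0.335 = 262.98 kg/h; overhead removed = 0.382×262.98 = 100.46 kg/h.
Concentrate = 785 − 100.46 = 684.54 kg/h.

684.5 kg/h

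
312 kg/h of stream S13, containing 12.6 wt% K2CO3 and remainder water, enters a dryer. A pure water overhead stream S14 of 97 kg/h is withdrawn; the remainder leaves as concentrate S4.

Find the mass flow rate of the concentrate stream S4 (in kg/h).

215 kg/h

Concentrate = 312 − 97 = 215 kg/h.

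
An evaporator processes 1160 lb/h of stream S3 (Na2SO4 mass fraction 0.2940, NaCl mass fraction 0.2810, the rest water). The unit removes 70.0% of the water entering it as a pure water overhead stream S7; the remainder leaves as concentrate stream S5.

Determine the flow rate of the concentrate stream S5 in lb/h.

water entering = 1160×0.425 = 493 lb/h; overhead removed = 0.700×493 = 345.1 lb/h.
Concentrate = 1160 − 345.1 = 814.9 lb/h.

814.9 lb/h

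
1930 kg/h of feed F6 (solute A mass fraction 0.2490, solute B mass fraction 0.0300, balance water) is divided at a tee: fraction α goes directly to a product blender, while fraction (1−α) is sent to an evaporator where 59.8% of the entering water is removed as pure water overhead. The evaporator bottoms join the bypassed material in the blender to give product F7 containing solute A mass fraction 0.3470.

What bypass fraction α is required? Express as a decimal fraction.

All 1930×0.249 = 480.57 kg/h of solute A reaches F7, so F7 = 480.57/0.347 = 1384.9 kg/h and vapour = 545.07 kg/h.
The evaporator receives (1−α)·1930 of feed at 0.721 water and removes 0.598 of that water:
0.598×0.721×(1−α)×1930 = 545.07
(1−α) = 545.07/832.13 = 0.6550;  α = 0.3450.

0.345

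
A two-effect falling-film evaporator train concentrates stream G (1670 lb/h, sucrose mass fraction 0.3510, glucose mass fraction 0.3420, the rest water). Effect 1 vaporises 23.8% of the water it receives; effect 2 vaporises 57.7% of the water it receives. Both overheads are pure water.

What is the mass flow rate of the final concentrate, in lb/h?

water in feed = 1670×0.307 = 512.69 lb/h.
After stage 1: water left = (1−0.238)×512.69 = 390.67; stream total = 1548 lb/h.
After stage 2: water left = (1−0.577)×390.67 = 165.25; final concentrate = 1322.6 lb/h.

1323 lb/h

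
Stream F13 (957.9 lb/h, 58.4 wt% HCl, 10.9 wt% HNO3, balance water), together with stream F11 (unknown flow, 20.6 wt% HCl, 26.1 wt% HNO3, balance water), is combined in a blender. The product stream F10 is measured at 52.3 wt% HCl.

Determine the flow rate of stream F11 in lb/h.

184.3 lb/h

Let F11 be the unknown flow. Total out = 957.9 + F11.
HCl balance: 559.41 + 0.206·F11 = 0.523·(957.9 + F11)
(0.206 − 0.523)·F11 = 0.523×957.9 − 559.41 = -58.432
F11 = -58.432 / -0.317 = 184.33 lb/h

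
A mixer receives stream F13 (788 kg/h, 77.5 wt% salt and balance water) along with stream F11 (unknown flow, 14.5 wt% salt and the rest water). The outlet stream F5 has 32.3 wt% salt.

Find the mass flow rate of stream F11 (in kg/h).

Let F11 be the unknown flow. Total out = 788 + F11.
salt balance: 610.7 + 0.145·F11 = 0.323·(788 + F11)
(0.145 − 0.323)·F11 = 0.323×788 − 610.7 = -356.18
F11 = -356.18 / -0.178 = 2001 kg/h

2001 kg/h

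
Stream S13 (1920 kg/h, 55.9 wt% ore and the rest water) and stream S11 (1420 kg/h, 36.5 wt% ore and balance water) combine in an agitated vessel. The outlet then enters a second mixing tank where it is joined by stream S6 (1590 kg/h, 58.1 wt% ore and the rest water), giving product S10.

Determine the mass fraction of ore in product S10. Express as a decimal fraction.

0.510

Overall, product flow = 4930 kg/h.
ore in = 1920×0.559 + 1420×0.365 + 1590×0.581 = 2515.4 kg/h.
ore fraction in S10 = 0.510.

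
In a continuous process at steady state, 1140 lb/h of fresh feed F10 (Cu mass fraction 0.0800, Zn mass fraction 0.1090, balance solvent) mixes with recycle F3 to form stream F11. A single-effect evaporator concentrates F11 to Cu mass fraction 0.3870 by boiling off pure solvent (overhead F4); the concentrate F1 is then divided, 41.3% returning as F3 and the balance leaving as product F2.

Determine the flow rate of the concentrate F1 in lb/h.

Overall Cu balance (none leaves overhead): Cu in fresh feed = Cu in product, i.e. 1140×0.080 = (1−0.413)·F1·0.387.
F1 = 91.2/(0.387×0.587) = 401.46 lb/h.

401.5 lb/h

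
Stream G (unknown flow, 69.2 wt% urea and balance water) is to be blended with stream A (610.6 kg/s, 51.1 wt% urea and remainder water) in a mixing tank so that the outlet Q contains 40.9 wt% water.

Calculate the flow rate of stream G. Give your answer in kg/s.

483.6 kg/s

Let G be the unknown flow. Total out = 610.6 + G.
water balance: 298.58 + 0.308·G = 0.409·(610.6 + G)
(0.308 − 0.409)·G = 0.409×610.6 − 298.58 = -48.848
G = -48.848 / -0.101 = 483.64 kg/s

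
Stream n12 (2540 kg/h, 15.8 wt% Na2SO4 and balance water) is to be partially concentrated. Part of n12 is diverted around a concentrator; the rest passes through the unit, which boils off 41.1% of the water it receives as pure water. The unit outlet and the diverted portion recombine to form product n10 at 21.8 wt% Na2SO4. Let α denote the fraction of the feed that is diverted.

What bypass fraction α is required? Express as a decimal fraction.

0.205

All 2540×0.158 = 401.32 kg/h of Na2SO4 reaches n10, so n10 = 401.32/0.218 = 1840.9 kg/h and vapour = 699.08 kg/h.
The evaporator receives (1−α)·2540 of feed at 0.842 water and removes 0.411 of that water:
0.411×0.842×(1−α)×2540 = 699.08
(1−α) = 699.08/879 = 0.7953;  α = 0.2047.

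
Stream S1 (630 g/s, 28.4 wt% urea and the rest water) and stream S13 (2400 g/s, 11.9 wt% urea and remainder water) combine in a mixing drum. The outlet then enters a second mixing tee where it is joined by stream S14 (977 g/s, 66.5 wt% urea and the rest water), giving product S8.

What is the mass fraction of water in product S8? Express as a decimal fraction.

0.7219

Overall, product flow = 4007 g/s.
water in = 630×0.716 + 2400×0.881 + 977×0.335 = 2892.8 g/s.
water fraction in S8 = 0.7219.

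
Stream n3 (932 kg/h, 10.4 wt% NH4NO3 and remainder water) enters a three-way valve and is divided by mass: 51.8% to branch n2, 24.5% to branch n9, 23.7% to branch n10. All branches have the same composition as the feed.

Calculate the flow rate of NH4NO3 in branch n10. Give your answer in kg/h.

22.97 kg/h

Branch n10 total = 0.237×932 = 220.88 kg/h.
NH4NO3 in n10 = 0.104×220.88 = 22.972 kg/h.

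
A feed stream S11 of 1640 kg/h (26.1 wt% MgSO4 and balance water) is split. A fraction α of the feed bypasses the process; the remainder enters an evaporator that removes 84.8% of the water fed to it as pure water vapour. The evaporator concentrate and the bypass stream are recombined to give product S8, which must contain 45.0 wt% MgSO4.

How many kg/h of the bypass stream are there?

540.9 kg/h

All 1640×0.261 = 428.04 kg/h of MgSO4 reaches S8, so S8 = 428.04/0.450 = 951.2 kg/h and vapour = 688.8 kg/h.
The evaporator receives (1−α)·1640 of feed at 0.739 water and removes 0.848 of that water:
0.848×0.739×(1−α)×1640 = 688.8
(1−α) = 688.8/1027.7 = 0.6702;  α = 0.3298.
Bypass flow = 0.3298×1640 = 540.86 kg/h.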